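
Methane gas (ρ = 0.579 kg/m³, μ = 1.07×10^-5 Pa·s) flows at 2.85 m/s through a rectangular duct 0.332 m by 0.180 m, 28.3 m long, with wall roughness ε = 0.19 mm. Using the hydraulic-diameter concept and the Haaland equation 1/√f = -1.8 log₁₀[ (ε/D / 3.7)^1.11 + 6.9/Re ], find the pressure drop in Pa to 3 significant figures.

ΔP ≈ 6.96 Pa

Hydraulic diameter D_h = 4A/P = 4·(0.332·0.18)/(2·(0.332+0.18)) = 0.239/1.024 = 0.2334 m.
Re = ρVD_h/μ = 0.579·2.85·0.2334/1.07e-05 = 3.6e+04.
ε/D_h = 0.00019/0.2334 = 0.000814; Haaland gives 1/√f = -1.8 log₁₀[8.71e-05+0.000192] = 6.399, so f = 0.02443.
ΔP = f(L/D_h)(ρV²/2) = 0.02443·28.3/0.2334·2.351 = 6.963 Pa.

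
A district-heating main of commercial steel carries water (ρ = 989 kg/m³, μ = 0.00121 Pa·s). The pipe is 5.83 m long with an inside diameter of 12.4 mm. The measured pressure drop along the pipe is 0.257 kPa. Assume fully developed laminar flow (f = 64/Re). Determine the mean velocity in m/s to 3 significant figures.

V ≈ 0.175 m/s

For laminar flow, f = 64/Re with Re = ρVD/μ, so Darcy-Weisbach reduces to ΔP = 32μLV/D². Solving for V: V = ΔP·D²/(32μL) = 257·(0.0124)²/(32·0.00121·5.83) = 0.1751 m/s.
Check: Re = ρVD/μ = 989·0.1751·0.0124/0.00121 = 1774 < 2300, so the laminar assumption holds.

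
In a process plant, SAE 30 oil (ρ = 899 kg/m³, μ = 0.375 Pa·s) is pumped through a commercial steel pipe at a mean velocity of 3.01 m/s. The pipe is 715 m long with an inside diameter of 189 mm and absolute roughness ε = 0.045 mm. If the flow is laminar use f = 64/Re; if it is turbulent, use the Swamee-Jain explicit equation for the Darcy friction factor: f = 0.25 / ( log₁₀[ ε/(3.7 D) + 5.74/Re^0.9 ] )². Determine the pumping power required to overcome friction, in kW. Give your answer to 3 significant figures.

P ≈ 61.1 kW

Reynolds number Re = ρVD/μ = 899 · 3.01 · 0.189 / 0.375 = 1364.
Re < 2300 → laminar flow, so f = 64/Re = 64/1364 = 0.04693 (the turbulent correlation is not needed).
Darcy-Weisbach: ΔP = f(L/D)(ρV²/2) = 0.04693·(715/0.189)·(899·3.01²/2) = 0.04693·3783·4073 = 7.23e+05 Pa.
Q = V·A = 3.01·0.02806 = 0.08445 m³/s.
Pumping power P = QΔP = 0.08445·7.23e+05 = 61050 W = 61.1 kW.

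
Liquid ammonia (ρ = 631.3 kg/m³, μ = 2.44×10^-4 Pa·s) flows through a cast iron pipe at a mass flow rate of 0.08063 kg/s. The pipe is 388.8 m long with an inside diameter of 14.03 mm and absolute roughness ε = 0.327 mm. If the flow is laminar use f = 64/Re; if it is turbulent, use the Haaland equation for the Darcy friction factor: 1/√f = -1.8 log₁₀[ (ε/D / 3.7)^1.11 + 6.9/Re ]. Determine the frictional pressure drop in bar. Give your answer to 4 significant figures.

ΔP ≈ 3.157 bar

A = πD²/4 = π(0.01403)²/4 = 0.0001546 m²; mean velocity V = ṁ/(ρA) = 0.08063/(631.3 · 0.0001546) = 0.8261 m/s.
Reynolds number Re = ρVD/μ = 631.3 · 0.8261 · 0.01403 / 0.000244 = 2.999e+04.
Re > 4000 → turbulent. Relative roughness ε/D = 0.000327/0.01403 = 0.0233. Haaland: 1/√f = -1.8 log₁₀[(0.0233/3.7)^1.11 + 6.9/2.999e+04] = -1.8 log₁₀[0.00361 + 0.00023] = 4.349, so f = 0.05288.
Darcy-Weisbach: ΔP = f(L/D)(ρV²/2) = 0.05288·(388.8/0.01403)·(631.3·0.8261²/2) = 0.05288·2.771e+04·215.4 = 3.157e+05 Pa.
ΔP = 3.157e+05 Pa = 3.157 bar.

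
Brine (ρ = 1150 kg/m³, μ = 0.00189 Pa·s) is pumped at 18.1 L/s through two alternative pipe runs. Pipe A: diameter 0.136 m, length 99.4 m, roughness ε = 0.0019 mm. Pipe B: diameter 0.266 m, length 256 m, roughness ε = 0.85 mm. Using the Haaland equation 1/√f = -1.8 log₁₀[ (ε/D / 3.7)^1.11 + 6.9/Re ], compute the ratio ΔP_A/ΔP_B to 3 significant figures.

Pipe A: V = Q/A = 0.0181/0.01453 = 1.246 m/s; Re = 1.031e+05; ε/D = 1.4e-05; Haaland → f = 0.01776; ΔP_A = f(L/D)(ρV²/2) = 1.159e+04 Pa.
Pipe B: V = Q/A = 0.0181/0.05557 = 0.3257 m/s; Re = 5.272e+04; ε/D = 0.0032; Haaland → f = 0.02874; ΔP_B = f(L/D)(ρV²/2) = 1687 Pa.
ΔP_A/ΔP_B = 1.159e+04/1687 = 6.87.

ΔP_A/ΔP_B ≈ 6.87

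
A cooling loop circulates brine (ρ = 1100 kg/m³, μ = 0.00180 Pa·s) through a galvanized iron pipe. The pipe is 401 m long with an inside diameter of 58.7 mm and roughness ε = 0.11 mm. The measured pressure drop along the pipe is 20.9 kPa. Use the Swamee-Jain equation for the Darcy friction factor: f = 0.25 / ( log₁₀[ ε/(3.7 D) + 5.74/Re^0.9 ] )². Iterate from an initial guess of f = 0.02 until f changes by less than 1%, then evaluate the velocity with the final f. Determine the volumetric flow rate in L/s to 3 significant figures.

Rearranging Darcy-Weisbach: V = √(2·ΔP·D/(f·L·ρ)). With ε/D = 0.00011/0.0587 = 0.00187, iterate starting from f = 0.02:
  f = 0.02 → V = √(2·2.09e+04·0.0587/(0.02·401·1100)) = 0.5274 m/s; Re = ρVD/μ = 1.892e+04; f → 0.03014
  f = 0.03014 → V = 0.4296 m/s; Re = 1.541e+04; f → 0.03124
  f = 0.03124 → V = 0.4219 m/s; Re = 1.514e+04; f → 0.03135
Converged (Δf/f < 1%). With the final f = 0.03135: V = √(2·2.09e+04·0.0587/(0.03135·401·1100)) = 0.4213 m/s.
Q = V·A = 0.4213·(π/4·0.0587²) = 0.00114 m³/s = 1.14 L/s.

Q ≈ 1.14 L/s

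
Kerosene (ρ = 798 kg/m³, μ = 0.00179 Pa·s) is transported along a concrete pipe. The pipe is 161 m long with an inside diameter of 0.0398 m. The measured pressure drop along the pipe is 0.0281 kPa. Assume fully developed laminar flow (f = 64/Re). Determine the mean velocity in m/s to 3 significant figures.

For laminar flow, f = 64/Re with Re = ρVD/μ, so Darcy-Weisbach reduces to ΔP = 32μLV/D². Solving for V: V = ΔP·D²/(32μL) = 28.1·(0.0398)²/(32·0.00179·161) = 0.004827 m/s.
Check: Re = ρVD/μ = 798·0.004827·0.0398/0.00179 = 85.64 < 2300, so the laminar assumption holds.

V ≈ 0.00483 m/s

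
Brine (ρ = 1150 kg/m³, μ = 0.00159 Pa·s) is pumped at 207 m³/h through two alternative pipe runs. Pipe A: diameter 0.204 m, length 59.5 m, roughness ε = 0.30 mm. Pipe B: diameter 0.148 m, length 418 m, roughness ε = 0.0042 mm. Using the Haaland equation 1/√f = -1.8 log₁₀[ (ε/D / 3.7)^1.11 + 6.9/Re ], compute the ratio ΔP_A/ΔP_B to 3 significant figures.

Pipe A: V = Q/A = 0.0575/0.03269 = 1.759 m/s; Re = 2.596e+05; ε/D = 0.00147; Haaland → f = 0.02241; ΔP_A = f(L/D)(ρV²/2) = 1.163e+04 Pa.
Pipe B: V = Q/A = 0.0575/0.0172 = 3.342 m/s; Re = 3.578e+05; ε/D = 2.84e-05; Haaland → f = 0.01415; ΔP_B = f(L/D)(ρV²/2) = 2.568e+05 Pa.
ΔP_A/ΔP_B = 1.163e+04/2.568e+05 = 0.0453.

ΔP_A/ΔP_B ≈ 0.0453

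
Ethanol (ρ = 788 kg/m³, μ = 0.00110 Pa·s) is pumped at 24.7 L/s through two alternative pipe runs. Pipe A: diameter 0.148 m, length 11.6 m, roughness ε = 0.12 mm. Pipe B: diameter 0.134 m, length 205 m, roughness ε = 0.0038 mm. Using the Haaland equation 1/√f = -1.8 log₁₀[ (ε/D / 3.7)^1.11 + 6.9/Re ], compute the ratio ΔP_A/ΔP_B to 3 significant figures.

ΔP_A/ΔP_B ≈ 0.0436

Pipe A: V = Q/A = 0.0247/0.0172 = 1.436 m/s; Re = 1.522e+05; ε/D = 0.000811; Haaland → f = 0.02051; ΔP_A = f(L/D)(ρV²/2) = 1306 Pa.
Pipe B: V = Q/A = 0.0247/0.0141 = 1.751 m/s; Re = 1.681e+05; ε/D = 2.84e-05; Haaland → f = 0.0162; ΔP_B = f(L/D)(ρV²/2) = 2.995e+04 Pa.
ΔP_A/ΔP_B = 1306/2.995e+04 = 0.0436.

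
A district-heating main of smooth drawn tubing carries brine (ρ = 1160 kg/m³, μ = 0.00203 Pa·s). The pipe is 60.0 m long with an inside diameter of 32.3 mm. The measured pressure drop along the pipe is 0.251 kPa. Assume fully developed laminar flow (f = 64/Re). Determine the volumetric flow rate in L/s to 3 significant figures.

For laminar flow, f = 64/Re with Re = ρVD/μ, so Darcy-Weisbach reduces to ΔP = 32μLV/D². Solving for V: V = ΔP·D²/(32μL) = 251·(0.0323)²/(32·0.00203·60) = 0.06719 m/s.
Check: Re = ρVD/μ = 1160·0.06719·0.0323/0.00203 = 1240 < 2300, so the laminar assumption holds.
Q = V·A = 0.06719·(π/4·0.0323²) = 5.505e-05 m³/s = 0.0551 L/s.

Q ≈ 0.0551 L/s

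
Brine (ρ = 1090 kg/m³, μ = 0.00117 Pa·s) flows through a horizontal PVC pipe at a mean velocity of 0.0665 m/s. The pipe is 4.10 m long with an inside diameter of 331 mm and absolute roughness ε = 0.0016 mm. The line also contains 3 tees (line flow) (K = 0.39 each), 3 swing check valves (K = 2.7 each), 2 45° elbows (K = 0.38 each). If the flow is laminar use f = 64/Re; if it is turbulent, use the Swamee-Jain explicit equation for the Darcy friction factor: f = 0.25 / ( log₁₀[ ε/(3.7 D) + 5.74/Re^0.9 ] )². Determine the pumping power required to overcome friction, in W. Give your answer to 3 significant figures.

P ≈ 0.143 W

Reynolds number Re = ρVD/μ = 1090 · 0.0665 · 0.331 / 0.00117 = 2.051e+04.
Re > 4000 → turbulent. Relative roughness ε/D = 1.6e-06/0.331 = 4.83e-06. Swamee-Jain: f = 0.25/(log₁₀[4.83e-06/3.7 + 5.74/2.051e+04^0.9])² = 0.25/(log₁₀[1.31e-06 + 0.000755])² = 0.25/(-3.121)² = 0.02567.
Total minor-loss coefficient ΣK = 3·0.39 + 3·2.7 + 2·0.38 = 10.
ΔP = [f·L/D + ΣK]·(ρV²/2) = [0.02567·4.1/0.331 + 10]·(1090·0.0665²/2) = [0.3179 + 10]·2.41 = 24.94 Pa.
Q = V·A = 0.0665·0.08605 = 0.005722 m³/s.
Pumping power P = QΔP = 0.005722·24.94 = 0.1427 W = 0.143 W.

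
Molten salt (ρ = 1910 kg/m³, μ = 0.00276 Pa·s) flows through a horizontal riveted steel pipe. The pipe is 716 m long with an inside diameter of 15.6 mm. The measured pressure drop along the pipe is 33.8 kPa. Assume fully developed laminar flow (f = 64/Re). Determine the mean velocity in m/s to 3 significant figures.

For laminar flow, f = 64/Re with Re = ρVD/μ, so Darcy-Weisbach reduces to ΔP = 32μLV/D². Solving for V: V = ΔP·D²/(32μL) = 3.38e+04·(0.0156)²/(32·0.00276·716) = 0.1301 m/s.
Check: Re = ρVD/μ = 1910·0.1301·0.0156/0.00276 = 1404 < 2300, so the laminar assumption holds.

V ≈ 0.130 m/s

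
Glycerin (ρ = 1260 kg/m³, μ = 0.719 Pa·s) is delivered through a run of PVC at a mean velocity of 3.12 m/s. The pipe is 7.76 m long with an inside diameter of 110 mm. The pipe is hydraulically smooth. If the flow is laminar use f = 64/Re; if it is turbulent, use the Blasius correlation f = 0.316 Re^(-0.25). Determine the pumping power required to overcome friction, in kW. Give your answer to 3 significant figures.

Reynolds number Re = ρVD/μ = 1260 · 3.12 · 0.11 / 0.719 = 601.4.
Re < 2300 → laminar flow, so f = 64/Re = 64/601.4 = 0.1064 (the turbulent correlation is not needed).
Darcy-Weisbach: ΔP = f(L/D)(ρV²/2) = 0.1064·(7.76/0.11)·(1260·3.12²/2) = 0.1064·70.55·6133 = 4.604e+04 Pa.
Q = V·A = 3.12·0.009503 = 0.02965 m³/s.
Pumping power P = QΔP = 0.02965·4.604e+04 = 1365 W = 1.37 kW.

P ≈ 1.37 kW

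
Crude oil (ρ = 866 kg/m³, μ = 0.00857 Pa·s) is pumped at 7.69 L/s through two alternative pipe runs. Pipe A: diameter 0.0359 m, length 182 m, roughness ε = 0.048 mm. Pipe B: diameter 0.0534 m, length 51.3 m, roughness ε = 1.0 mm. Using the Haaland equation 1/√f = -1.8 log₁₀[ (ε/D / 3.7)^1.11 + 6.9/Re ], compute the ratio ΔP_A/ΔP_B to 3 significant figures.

ΔP_A/ΔP_B ≈ 13.9

Pipe A: V = Q/A = 0.00769/0.001012 = 7.597 m/s; Re = 2.756e+04; ε/D = 0.00134; Haaland → f = 0.02676; ΔP_A = f(L/D)(ρV²/2) = 3.39e+06 Pa.
Pipe B: V = Q/A = 0.00769/0.00224 = 3.434 m/s; Re = 1.853e+04; ε/D = 0.0187; Haaland → f = 0.0496; ΔP_B = f(L/D)(ρV²/2) = 2.432e+05 Pa.
ΔP_A/ΔP_B = 3.39e+06/2.432e+05 = 13.9.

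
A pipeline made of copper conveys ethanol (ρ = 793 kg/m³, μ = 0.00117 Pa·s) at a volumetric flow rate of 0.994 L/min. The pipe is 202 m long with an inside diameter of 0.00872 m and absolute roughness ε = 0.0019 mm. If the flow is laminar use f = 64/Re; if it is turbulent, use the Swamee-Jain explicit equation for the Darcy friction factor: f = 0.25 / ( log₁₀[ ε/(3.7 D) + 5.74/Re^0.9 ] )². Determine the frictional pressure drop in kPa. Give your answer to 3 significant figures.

ΔP ≈ 27.6 kPa

Q = 0.994 L/min = 0.994/60000 = 1.657e-05 m³/s.
Cross-sectional area A = πD²/4 = π(0.00872)²/4 = 5.972e-05 m²; mean velocity V = Q/A = 1.657e-05/5.972e-05 = 0.2774 m/s.
Reynolds number Re = ρVD/μ = 793 · 0.2774 · 0.00872 / 0.00117 = 1640.
Re < 2300 → laminar flow, so f = 64/Re = 64/1640 = 0.03904 (the turbulent correlation is not needed).
Darcy-Weisbach: ΔP = f(L/D)(ρV²/2) = 0.03904·(202/0.00872)·(793·0.2774²/2) = 0.03904·2.317e+04·30.51 = 2.759e+04 Pa.
ΔP = 2.759e+04 Pa = 27.6 kPa.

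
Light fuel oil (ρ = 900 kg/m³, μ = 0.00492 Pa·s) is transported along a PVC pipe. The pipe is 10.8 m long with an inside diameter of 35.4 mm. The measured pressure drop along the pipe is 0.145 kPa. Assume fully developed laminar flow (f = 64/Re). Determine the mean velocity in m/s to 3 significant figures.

V ≈ 0.107 m/s

For laminar flow, f = 64/Re with Re = ρVD/μ, so Darcy-Weisbach reduces to ΔP = 32μLV/D². Solving for V: V = ΔP·D²/(32μL) = 145·(0.0354)²/(32·0.00492·10.8) = 0.1069 m/s.
Check: Re = ρVD/μ = 900·0.1069·0.0354/0.00492 = 692 < 2300, so the laminar assumption holds.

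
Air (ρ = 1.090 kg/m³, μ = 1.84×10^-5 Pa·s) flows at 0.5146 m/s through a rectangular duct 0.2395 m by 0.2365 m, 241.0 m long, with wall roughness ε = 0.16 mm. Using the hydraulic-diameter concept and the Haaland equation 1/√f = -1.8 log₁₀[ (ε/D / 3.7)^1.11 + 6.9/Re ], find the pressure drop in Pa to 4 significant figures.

ΔP ≈ 5.043 Pa

Hydraulic diameter D_h = 4A/P = 4·(0.2395·0.2365)/(2·(0.2395+0.2365)) = 0.2266/0.952 = 0.238 m.
Re = ρVD_h/μ = 1.09·0.5146·0.238/1.84e-05 = 7255.
ε/D_h = 0.00016/0.238 = 0.000672; Haaland gives 1/√f = -1.8 log₁₀[7.05e-05+0.000951] = 5.383, so f = 0.03451.
ΔP = f(L/D_h)(ρV²/2) = 0.03451·241/0.238·0.1443 = 5.043 Pa.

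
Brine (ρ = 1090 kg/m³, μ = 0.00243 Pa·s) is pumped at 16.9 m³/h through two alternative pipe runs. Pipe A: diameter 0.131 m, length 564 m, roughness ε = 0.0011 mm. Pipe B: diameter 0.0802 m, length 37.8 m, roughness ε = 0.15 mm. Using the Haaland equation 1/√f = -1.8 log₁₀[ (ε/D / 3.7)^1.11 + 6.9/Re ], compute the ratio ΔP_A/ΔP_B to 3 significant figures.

ΔP_A/ΔP_B ≈ 1.21

Pipe A: V = Q/A = 0.004694/0.01348 = 0.3483 m/s; Re = 2.047e+04; ε/D = 8.4e-06; Haaland → f = 0.02561; ΔP_A = f(L/D)(ρV²/2) = 7290 Pa.
Pipe B: V = Q/A = 0.004694/0.005052 = 0.9293 m/s; Re = 3.343e+04; ε/D = 0.00187; Haaland → f = 0.02716; ΔP_B = f(L/D)(ρV²/2) = 6025 Pa.
ΔP_A/ΔP_B = 7290/6025 = 1.21.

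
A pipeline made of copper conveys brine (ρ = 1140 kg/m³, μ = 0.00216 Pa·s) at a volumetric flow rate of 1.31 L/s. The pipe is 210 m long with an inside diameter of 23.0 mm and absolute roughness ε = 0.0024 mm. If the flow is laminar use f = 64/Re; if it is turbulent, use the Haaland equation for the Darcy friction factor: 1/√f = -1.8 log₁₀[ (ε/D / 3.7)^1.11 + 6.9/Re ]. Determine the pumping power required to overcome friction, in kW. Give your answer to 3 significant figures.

P ≈ 1.51 kW

Q = 1.31 L/s = 1.31/1000 = 0.00131 m³/s.
Cross-sectional area A = πD²/4 = π(0.023)²/4 = 0.0004155 m²; mean velocity V = Q/A = 0.00131/0.0004155 = 3.153 m/s.
Reynolds number Re = ρVD/μ = 1140 · 3.153 · 0.023 / 0.00216 = 3.827e+04.
Re > 4000 → turbulent. Relative roughness ε/D = 2.4e-06/0.023 = 0.000104. Haaland: 1/√f = -1.8 log₁₀[(0.000104/3.7)^1.11 + 6.9/3.827e+04] = -1.8 log₁₀[8.91e-06 + 0.00018] = 6.702, so f = 0.02227.
Darcy-Weisbach: ΔP = f(L/D)(ρV²/2) = 0.02227·(210/0.023)·(1140·3.153²/2) = 0.02227·9130·5667 = 1.152e+06 Pa.
Pumping power P = QΔP = 0.00131·1.152e+06 = 1509 W = 1.51 kW.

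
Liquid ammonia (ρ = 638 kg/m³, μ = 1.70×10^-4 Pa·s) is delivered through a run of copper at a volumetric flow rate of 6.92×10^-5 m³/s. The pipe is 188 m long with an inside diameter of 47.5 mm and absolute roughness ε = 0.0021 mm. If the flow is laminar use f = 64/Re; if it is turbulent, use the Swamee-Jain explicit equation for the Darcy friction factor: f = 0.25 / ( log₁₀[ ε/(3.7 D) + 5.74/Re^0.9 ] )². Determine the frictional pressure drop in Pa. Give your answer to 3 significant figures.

ΔP ≈ 66.2 Pa

Cross-sectional area A = πD²/4 = π(0.0475)²/4 = 0.001772 m²; mean velocity V = Q/A = 6.92e-05/0.001772 = 0.03905 m/s.
Reynolds number Re = ρVD/μ = 638 · 0.03905 · 0.0475 / 0.00017 = 6961.
Re > 4000 → turbulent. Relative roughness ε/D = 2.1e-06/0.0475 = 4.42e-05. Swamee-Jain: f = 0.25/(log₁₀[4.42e-05/3.7 + 5.74/6961^0.9])² = 0.25/(log₁₀[1.19e-05 + 0.002])² = 0.25/(-2.697)² = 0.03437.
Darcy-Weisbach: ΔP = f(L/D)(ρV²/2) = 0.03437·(188/0.0475)·(638·0.03905²/2) = 0.03437·3958·0.4865 = 66.18 Pa.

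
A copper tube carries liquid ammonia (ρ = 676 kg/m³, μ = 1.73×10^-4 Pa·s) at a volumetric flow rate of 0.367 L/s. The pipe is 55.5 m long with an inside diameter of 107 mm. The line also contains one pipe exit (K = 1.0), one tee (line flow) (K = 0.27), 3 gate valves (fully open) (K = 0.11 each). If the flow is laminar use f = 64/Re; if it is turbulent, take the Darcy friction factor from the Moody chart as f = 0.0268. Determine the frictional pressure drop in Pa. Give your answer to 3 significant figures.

ΔP ≈ 8.73 Pa

Q = 0.367 L/s = 0.367/1000 = 0.000367 m³/s.
Cross-sectional area A = πD²/4 = π(0.107)²/4 = 0.008992 m²; mean velocity V = Q/A = 0.000367/0.008992 = 0.04081 m/s.
Reynolds number Re = ρVD/μ = 676 · 0.04081 · 0.107 / 0.000173 = 1.706e+04.
Re > 4000 → turbulent; use the Moody-chart value f = 0.0268.
Total minor-loss coefficient ΣK = 1·1 + 1·0.27 + 3·0.11 = 1.6.
ΔP = [f·L/D + ΣK]·(ρV²/2) = [0.0268·55.5/0.107 + 1.6]·(676·0.04081²/2) = [13.9 + 1.6]·0.563 = 8.728 Pa.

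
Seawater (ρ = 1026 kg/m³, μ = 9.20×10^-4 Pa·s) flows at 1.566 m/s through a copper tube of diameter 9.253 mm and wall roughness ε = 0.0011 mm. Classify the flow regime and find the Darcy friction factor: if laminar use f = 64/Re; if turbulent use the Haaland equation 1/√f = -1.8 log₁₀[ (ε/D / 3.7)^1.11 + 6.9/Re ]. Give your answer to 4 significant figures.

Re = ρVD/μ = 1026·1.566·0.009253/0.00092 = 1.616e+04.
Re > 4000 → turbulent. ε/D = 1.1e-06/0.009253 = 0.000119; Haaland: 1/√f = -1.8 log₁₀[1.03e-05 + 0.000427] = 6.047, so f = 0.02735.

f ≈ 0.02735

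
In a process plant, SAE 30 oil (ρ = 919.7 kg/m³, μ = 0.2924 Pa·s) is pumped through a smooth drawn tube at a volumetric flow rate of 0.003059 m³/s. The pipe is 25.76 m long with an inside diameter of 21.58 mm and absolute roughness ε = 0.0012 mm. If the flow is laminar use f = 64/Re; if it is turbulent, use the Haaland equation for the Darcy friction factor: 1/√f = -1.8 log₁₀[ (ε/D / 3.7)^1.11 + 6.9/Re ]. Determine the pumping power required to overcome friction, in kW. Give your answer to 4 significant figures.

P ≈ 13.24 kW

Cross-sectional area A = πD²/4 = π(0.02158)²/4 = 0.0003658 m²; mean velocity V = Q/A = 0.003059/0.0003658 = 8.363 m/s.
Reynolds number Re = ρVD/μ = 919.7 · 8.363 · 0.02158 / 0.292 = 567.7.
Re < 2300 → laminar flow, so f = 64/Re = 64/567.7 = 0.1127 (the turbulent correlation is not needed).
Darcy-Weisbach: ΔP = f(L/D)(ρV²/2) = 0.1127·(25.76/0.02158)·(919.7·8.363²/2) = 0.1127·1194·3.217e+04 = 4.329e+06 Pa.
Pumping power P = QΔP = 0.003059·4.329e+06 = 13241 W = 13.24 kW.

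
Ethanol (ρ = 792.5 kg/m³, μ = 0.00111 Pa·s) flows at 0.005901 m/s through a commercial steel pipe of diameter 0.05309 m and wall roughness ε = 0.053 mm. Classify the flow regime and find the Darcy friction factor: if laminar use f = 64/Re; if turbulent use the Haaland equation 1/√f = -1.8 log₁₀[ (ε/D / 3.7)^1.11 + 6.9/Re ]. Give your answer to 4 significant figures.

f ≈ 0.2861

Re = ρVD/μ = 792.5·0.005901·0.05309/0.00111 = 223.7.
Re < 2300 → laminar, so f = 64/Re = 0.2861 (roughness is irrelevant in laminar flow).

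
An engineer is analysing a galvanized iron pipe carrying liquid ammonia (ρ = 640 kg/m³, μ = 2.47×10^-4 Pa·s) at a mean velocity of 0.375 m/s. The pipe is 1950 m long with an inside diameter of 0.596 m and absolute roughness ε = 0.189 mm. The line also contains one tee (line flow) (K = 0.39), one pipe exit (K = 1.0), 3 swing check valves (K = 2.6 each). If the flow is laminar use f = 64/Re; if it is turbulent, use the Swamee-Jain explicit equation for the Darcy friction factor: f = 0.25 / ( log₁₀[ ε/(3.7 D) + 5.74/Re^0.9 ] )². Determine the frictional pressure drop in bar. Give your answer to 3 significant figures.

Reynolds number Re = ρVD/μ = 640 · 0.375 · 0.596 / 0.000247 = 5.791e+05.
Re > 4000 → turbulent. Relative roughness ε/D = 0.000189/0.596 = 0.000317. Swamee-Jain: f = 0.25/(log₁₀[0.000317/3.7 + 5.74/5.791e+05^0.9])² = 0.25/(log₁₀[8.57e-05 + 3.74e-05])² = 0.25/(-3.91)² = 0.01635.
Total minor-loss coefficient ΣK = 1·0.39 + 1·1 + 3·2.6 = 9.19.
ΔP = [f·L/D + ΣK]·(ρV²/2) = [0.01635·1950/0.596 + 9.19]·(640·0.375²/2) = [53.51 + 9.19]·45 = 2821 Pa.
ΔP = 2821 Pa = 0.0282 bar.

ΔP ≈ 0.0282 bar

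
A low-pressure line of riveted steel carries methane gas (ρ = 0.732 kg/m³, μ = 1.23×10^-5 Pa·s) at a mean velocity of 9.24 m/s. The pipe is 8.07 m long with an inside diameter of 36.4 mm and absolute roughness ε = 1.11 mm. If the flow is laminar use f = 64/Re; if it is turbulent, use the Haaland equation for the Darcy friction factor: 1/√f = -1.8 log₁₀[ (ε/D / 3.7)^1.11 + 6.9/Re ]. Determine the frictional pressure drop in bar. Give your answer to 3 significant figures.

ΔP ≈ 0.00410 bar

Reynolds number Re = ρVD/μ = 0.732 · 9.24 · 0.0364 / 1.23e-05 = 2.002e+04.
Re > 4000 → turbulent. Relative roughness ε/D = 0.00111/0.0364 = 0.0305. Haaland: 1/√f = -1.8 log₁₀[(0.0305/3.7)^1.11 + 6.9/2.002e+04] = -1.8 log₁₀[0.00486 + 0.000345] = 4.11, so f = 0.05919.
Darcy-Weisbach: ΔP = f(L/D)(ρV²/2) = 0.05919·(8.07/0.0364)·(0.732·9.24²/2) = 0.05919·221.7·31.25 = 410.1 Pa.
ΔP = 410.1 Pa = 0.00410 bar.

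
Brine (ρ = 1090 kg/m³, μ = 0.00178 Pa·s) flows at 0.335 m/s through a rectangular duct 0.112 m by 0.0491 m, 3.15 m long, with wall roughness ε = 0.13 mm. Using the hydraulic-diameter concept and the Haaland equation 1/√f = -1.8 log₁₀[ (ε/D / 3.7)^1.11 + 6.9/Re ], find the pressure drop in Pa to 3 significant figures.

ΔP ≈ 88.1 Pa

Hydraulic diameter D_h = 4A/P = 4·(0.112·0.0491)/(2·(0.112+0.0491)) = 0.022/0.3222 = 0.06827 m.
Re = ρVD_h/μ = 1090·0.335·0.06827/0.00178 = 1.401e+04.
ε/D_h = 0.00013/0.06827 = 0.0019; Haaland gives 1/√f = -1.8 log₁₀[0.000224+0.000493] = 5.661, so f = 0.03121.
ΔP = f(L/D_h)(ρV²/2) = 0.03121·3.15/0.06827·61.16 = 88.07 Pa.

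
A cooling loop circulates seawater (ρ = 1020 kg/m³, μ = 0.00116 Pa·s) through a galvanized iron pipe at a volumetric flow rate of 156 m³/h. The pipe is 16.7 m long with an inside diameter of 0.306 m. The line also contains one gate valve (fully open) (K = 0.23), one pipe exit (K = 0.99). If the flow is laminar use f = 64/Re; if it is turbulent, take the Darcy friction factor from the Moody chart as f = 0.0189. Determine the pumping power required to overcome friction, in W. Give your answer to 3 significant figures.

Q = 156 m³/h = 156/3600 = 0.04333 m³/s.
Cross-sectional area A = πD²/4 = π(0.306)²/4 = 0.07354 m²; mean velocity V = Q/A = 0.04333/0.07354 = 0.5892 m/s.
Reynolds number Re = ρVD/μ = 1020 · 0.5892 · 0.306 / 0.00116 = 1.585e+05.
Re > 4000 → turbulent; use the Moody-chart value f = 0.0189.
Total minor-loss coefficient ΣK = 1·0.23 + 1·0.99 = 1.22.
ΔP = [f·L/D + ΣK]·(ρV²/2) = [0.0189·16.7/0.306 + 1.22]·(1020·0.5892²/2) = [1.031 + 1.22]·177.1 = 398.7 Pa.
Pumping power P = QΔP = 0.04333·398.7 = 17.28 W = 17.3 W.

P ≈ 17.3 W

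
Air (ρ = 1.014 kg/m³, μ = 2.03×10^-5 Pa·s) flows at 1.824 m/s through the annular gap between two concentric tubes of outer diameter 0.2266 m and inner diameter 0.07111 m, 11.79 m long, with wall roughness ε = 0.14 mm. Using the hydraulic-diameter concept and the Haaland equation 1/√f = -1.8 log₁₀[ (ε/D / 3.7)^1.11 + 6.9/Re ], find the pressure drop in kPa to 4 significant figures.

Hydraulic diameter D_h = 4A/P = D_o - D_i = 0.2266 - 0.07111 = 0.1555 m.
Re = ρVD_h/μ = 1.014·1.824·0.1555/2.03e-05 = 1.417e+04.
ε/D_h = 0.00014/0.1555 = 0.0009; Haaland gives 1/√f = -1.8 log₁₀[9.74e-05+0.000487] = 5.82, so f = 0.02952.
ΔP = f(L/D_h)(ρV²/2) = 0.02952·11.79/0.1555·1.687 = 3.776 Pa.
ΔP = 0.003776 kPa.

ΔP ≈ 0.003776 kPa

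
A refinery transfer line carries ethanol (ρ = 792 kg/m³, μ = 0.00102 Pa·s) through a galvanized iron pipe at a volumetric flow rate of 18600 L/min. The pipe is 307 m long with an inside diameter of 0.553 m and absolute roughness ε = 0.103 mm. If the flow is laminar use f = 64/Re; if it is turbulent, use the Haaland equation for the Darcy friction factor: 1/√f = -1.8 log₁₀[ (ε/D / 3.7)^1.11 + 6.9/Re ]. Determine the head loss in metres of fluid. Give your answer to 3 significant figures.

Q = 18600 L/min = 18600/60000 = 0.31 m³/s.
Cross-sectional area A = πD²/4 = π(0.553)²/4 = 0.2402 m²; mean velocity V = Q/A = 0.31/0.2402 = 1.291 m/s.
Reynolds number Re = ρVD/μ = 792 · 1.291 · 0.553 / 0.00102 = 5.542e+05.
Re > 4000 → turbulent. Relative roughness ε/D = 0.000103/0.553 = 0.000186. Haaland: 1/√f = -1.8 log₁₀[(0.000186/3.7)^1.11 + 6.9/5.542e+05] = -1.8 log₁₀[1.69e-05 + 1.25e-05] = 8.157, so f = 0.01503.
Darcy-Weisbach: ΔP = f(L/D)(ρV²/2) = 0.01503·(307/0.553)·(792·1.291²/2) = 0.01503·555.2·659.7 = 5504 Pa.
Head loss h_f = ΔP/(ρg) = 5504/(792·9.81) = 0.708 m.

h_f ≈ 0.708 m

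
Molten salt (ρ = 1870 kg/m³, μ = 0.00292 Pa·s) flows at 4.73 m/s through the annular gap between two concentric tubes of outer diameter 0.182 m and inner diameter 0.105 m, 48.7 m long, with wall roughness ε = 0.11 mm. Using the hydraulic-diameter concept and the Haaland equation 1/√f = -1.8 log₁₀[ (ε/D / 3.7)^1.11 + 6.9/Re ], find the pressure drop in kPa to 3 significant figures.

ΔP ≈ 296 kPa

Hydraulic diameter D_h = 4A/P = D_o - D_i = 0.182 - 0.105 = 0.077 m.
Re = ρVD_h/μ = 1870·4.73·0.077/0.00292 = 2.332e+05.
ε/D_h = 0.00011/0.077 = 0.00143; Haaland gives 1/√f = -1.8 log₁₀[0.000163+2.96e-05] = 6.689, so f = 0.02235.
ΔP = f(L/D_h)(ρV²/2) = 0.02235·48.7/0.077·2.092e+04 = 2.957e+05 Pa.
ΔP = 296 kPa.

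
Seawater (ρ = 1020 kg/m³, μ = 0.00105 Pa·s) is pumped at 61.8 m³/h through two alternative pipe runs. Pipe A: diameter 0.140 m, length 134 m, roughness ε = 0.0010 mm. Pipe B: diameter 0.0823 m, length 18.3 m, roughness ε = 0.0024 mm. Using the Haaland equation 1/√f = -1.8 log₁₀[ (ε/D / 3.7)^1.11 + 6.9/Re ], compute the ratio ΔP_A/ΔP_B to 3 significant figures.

ΔP_A/ΔP_B ≈ 0.563

Pipe A: V = Q/A = 0.01717/0.01539 = 1.115 m/s; Re = 1.517e+05; ε/D = 7.14e-06; Haaland → f = 0.0164; ΔP_A = f(L/D)(ρV²/2) = 9958 Pa.
Pipe B: V = Q/A = 0.01717/0.00532 = 3.227 m/s; Re = 2.58e+05; ε/D = 2.92e-05; Haaland → f = 0.01498; ΔP_B = f(L/D)(ρV²/2) = 1.769e+04 Pa.
ΔP_A/ΔP_B = 9958/1.769e+04 = 0.563.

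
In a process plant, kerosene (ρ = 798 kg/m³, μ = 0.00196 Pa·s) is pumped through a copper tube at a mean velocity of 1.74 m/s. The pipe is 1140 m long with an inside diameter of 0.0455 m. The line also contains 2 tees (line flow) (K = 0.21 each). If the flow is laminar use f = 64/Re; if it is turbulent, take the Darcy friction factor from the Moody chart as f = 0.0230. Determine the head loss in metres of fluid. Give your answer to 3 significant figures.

h_f ≈ 89.0 m

Reynolds number Re = ρVD/μ = 798 · 1.74 · 0.0455 / 0.00196 = 3.223e+04.
Re > 4000 → turbulent; use the Moody-chart value f = 0.0230.
Total minor-loss coefficient ΣK = 2·0.21 = 0.42.
ΔP = [f·L/D + ΣK]·(ρV²/2) = [0.023·1140/0.0455 + 0.42]·(798·1.74²/2) = [576.3 + 0.42]·1208 = 6.966e+05 Pa.
Head loss h_f = ΔP/(ρg) = 6.966e+05/(798·9.81) = 89.0 m.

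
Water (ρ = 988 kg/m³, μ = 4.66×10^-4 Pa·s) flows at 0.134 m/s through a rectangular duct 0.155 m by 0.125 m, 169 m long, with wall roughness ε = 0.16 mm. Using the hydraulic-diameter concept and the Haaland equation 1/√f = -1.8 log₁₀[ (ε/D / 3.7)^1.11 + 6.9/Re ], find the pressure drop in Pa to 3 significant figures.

Hydraulic diameter D_h = 4A/P = 4·(0.155·0.125)/(2·(0.155+0.125)) = 0.0775/0.56 = 0.1384 m.
Re = ρVD_h/μ = 988·0.134·0.1384/0.000466 = 3.932e+04.
ε/D_h = 0.00016/0.1384 = 0.00116; Haaland gives 1/√f = -1.8 log₁₀[0.000129+0.000175] = 6.331, so f = 0.02495.
ΔP = f(L/D_h)(ρV²/2) = 0.02495·169/0.1384·8.87 = 270.3 Pa.

ΔP ≈ 270 Pa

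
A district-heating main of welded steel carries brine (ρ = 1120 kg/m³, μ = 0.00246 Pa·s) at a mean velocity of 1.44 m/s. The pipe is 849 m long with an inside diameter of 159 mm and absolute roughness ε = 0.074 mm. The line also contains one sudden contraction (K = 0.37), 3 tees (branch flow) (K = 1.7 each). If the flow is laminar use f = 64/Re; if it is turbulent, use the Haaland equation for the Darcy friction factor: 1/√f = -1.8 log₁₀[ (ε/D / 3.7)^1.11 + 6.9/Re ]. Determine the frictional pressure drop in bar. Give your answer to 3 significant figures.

ΔP ≈ 1.29 bar

Reynolds number Re = ρVD/μ = 1120 · 1.44 · 0.159 / 0.00246 = 1.042e+05.
Re > 4000 → turbulent. Relative roughness ε/D = 7.4e-05/0.159 = 0.000465. Haaland: 1/√f = -1.8 log₁₀[(0.000465/3.7)^1.11 + 6.9/1.042e+05] = -1.8 log₁₀[4.68e-05 + 6.62e-05] = 7.104, so f = 0.01981.
Total minor-loss coefficient ΣK = 1·0.37 + 3·1.7 = 5.47.
ΔP = [f·L/D + ΣK]·(ρV²/2) = [0.01981·849/0.159 + 5.47]·(1120·1.44²/2) = [105.8 + 5.47]·1161 = 1.292e+05 Pa.
ΔP = 1.292e+05 Pa = 1.29 bar.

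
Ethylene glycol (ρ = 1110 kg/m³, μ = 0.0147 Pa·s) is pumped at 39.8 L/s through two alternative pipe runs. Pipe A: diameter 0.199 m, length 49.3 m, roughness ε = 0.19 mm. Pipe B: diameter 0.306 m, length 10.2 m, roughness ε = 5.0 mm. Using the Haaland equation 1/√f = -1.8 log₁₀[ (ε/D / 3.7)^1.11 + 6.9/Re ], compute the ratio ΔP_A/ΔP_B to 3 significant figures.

ΔP_A/ΔP_B ≈ 23.8

Pipe A: V = Q/A = 0.0398/0.0311 = 1.28 m/s; Re = 1.923e+04; ε/D = 0.000955; Haaland → f = 0.02776; ΔP_A = f(L/D)(ρV²/2) = 6249 Pa.
Pipe B: V = Q/A = 0.0398/0.07354 = 0.5412 m/s; Re = 1.25e+04; ε/D = 0.0163; Haaland → f = 0.0484; ΔP_B = f(L/D)(ρV²/2) = 262.3 Pa.
ΔP_A/ΔP_B = 6249/262.3 = 23.8.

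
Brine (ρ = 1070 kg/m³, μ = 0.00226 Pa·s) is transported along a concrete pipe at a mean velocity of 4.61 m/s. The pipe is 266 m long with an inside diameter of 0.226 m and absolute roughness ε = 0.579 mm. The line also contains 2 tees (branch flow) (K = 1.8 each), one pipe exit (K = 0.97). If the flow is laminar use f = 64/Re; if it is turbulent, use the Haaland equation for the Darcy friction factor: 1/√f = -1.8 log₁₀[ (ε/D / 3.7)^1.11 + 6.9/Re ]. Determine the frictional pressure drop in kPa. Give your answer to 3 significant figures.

ΔP ≈ 391 kPa

Reynolds number Re = ρVD/μ = 1070 · 4.61 · 0.226 / 0.00226 = 4.933e+05.
Re > 4000 → turbulent. Relative roughness ε/D = 0.000579/0.226 = 0.00256. Haaland: 1/√f = -1.8 log₁₀[(0.00256/3.7)^1.11 + 6.9/4.933e+05] = -1.8 log₁₀[0.000311 + 1.4e-05] = 6.279, so f = 0.02537.
Total minor-loss coefficient ΣK = 2·1.8 + 1·0.97 = 4.57.
ΔP = [f·L/D + ΣK]·(ρV²/2) = [0.02537·266/0.226 + 4.57]·(1070·4.61²/2) = [29.86 + 4.57]·1.137e+04 = 3.914e+05 Pa.
ΔP = 3.914e+05 Pa = 391 kPa.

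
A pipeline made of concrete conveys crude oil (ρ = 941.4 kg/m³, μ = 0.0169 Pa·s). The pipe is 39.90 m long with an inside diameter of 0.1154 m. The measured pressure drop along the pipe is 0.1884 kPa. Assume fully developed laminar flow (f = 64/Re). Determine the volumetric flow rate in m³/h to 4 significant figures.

For laminar flow, f = 64/Re with Re = ρVD/μ, so Darcy-Weisbach reduces to ΔP = 32μLV/D². Solving for V: V = ΔP·D²/(32μL) = 188.4·(0.1154)²/(32·0.0169·39.9) = 0.1163 m/s.
Check: Re = ρVD/μ = 941.4·0.1163·0.1154/0.0169 = 747.4 < 2300, so the laminar assumption holds.
Q = V·A = 0.1163·(π/4·0.1154²) = 0.001216 m³/s = 4.378 m³/h.

Q ≈ 4.378 m³/h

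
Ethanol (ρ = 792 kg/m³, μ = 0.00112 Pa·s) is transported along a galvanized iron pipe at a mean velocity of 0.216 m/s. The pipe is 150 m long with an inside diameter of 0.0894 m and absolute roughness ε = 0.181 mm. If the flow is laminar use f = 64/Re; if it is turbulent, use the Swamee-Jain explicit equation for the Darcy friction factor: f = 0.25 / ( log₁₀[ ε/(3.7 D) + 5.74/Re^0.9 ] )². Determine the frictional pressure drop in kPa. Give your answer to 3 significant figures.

ΔP ≈ 0.998 kPa

Reynolds number Re = ρVD/μ = 792 · 0.216 · 0.0894 / 0.00112 = 1.366e+04.
Re > 4000 → turbulent. Relative roughness ε/D = 0.000181/0.0894 = 0.00202. Swamee-Jain: f = 0.25/(log₁₀[0.00202/3.7 + 5.74/1.366e+04^0.9])² = 0.25/(log₁₀[0.000547 + 0.00109])² = 0.25/(-2.786)² = 0.03221.
Darcy-Weisbach: ΔP = f(L/D)(ρV²/2) = 0.03221·(150/0.0894)·(792·0.216²/2) = 0.03221·1678·18.48 = 998.4 Pa.
ΔP = 998.4 Pa = 0.998 kPa.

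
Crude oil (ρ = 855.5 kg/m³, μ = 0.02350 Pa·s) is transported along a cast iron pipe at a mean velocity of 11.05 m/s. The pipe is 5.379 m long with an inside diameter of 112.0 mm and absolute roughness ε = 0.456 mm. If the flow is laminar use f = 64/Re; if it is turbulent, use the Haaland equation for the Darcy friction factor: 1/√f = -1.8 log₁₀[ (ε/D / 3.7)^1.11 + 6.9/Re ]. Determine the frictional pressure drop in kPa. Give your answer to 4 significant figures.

Reynolds number Re = ρVD/μ = 855.5 · 11.05 · 0.112 / 0.0235 = 4.505e+04.
Re > 4000 → turbulent. Relative roughness ε/D = 0.000456/0.112 = 0.00407. Haaland: 1/√f = -1.8 log₁₀[(0.00407/3.7)^1.11 + 6.9/4.505e+04] = -1.8 log₁₀[0.00052 + 0.000153] = 5.709, so f = 0.03068.
Darcy-Weisbach: ΔP = f(L/D)(ρV²/2) = 0.03068·(5.379/0.112)·(855.5·11.05²/2) = 0.03068·48.03·5.223e+04 = 7.696e+04 Pa.
ΔP = 7.696e+04 Pa = 76.96 kPa.

ΔP ≈ 76.96 kPa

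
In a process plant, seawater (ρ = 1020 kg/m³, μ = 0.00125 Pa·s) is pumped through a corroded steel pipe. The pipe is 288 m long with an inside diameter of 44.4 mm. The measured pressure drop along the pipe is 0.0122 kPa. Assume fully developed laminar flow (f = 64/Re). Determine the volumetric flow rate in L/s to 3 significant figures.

Q ≈ 0.00323 L/s

For laminar flow, f = 64/Re with Re = ρVD/μ, so Darcy-Weisbach reduces to ΔP = 32μLV/D². Solving for V: V = ΔP·D²/(32μL) = 12.2·(0.0444)²/(32·0.00125·288) = 0.002088 m/s.
Check: Re = ρVD/μ = 1020·0.002088·0.0444/0.00125 = 75.64 < 2300, so the laminar assumption holds.
Q = V·A = 0.002088·(π/4·0.0444²) = 3.232e-06 m³/s = 0.00323 L/s.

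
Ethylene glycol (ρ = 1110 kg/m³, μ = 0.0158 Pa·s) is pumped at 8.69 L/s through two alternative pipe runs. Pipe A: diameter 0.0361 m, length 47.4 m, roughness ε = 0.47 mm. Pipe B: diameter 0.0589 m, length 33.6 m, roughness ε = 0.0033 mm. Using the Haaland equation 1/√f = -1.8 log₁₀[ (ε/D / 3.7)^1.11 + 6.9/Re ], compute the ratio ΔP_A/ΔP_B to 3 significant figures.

Pipe A: V = Q/A = 0.00869/0.001024 = 8.49 m/s; Re = 2.153e+04; ε/D = 0.013; Haaland → f = 0.04377; ΔP_A = f(L/D)(ρV²/2) = 2.299e+06 Pa.
Pipe B: V = Q/A = 0.00869/0.002725 = 3.189 m/s; Re = 1.32e+04; ε/D = 5.6e-05; Haaland → f = 0.02872; ΔP_B = f(L/D)(ρV²/2) = 9.251e+04 Pa.
ΔP_A/ΔP_B = 2.299e+06/9.251e+04 = 24.9.

ΔP_A/ΔP_B ≈ 24.9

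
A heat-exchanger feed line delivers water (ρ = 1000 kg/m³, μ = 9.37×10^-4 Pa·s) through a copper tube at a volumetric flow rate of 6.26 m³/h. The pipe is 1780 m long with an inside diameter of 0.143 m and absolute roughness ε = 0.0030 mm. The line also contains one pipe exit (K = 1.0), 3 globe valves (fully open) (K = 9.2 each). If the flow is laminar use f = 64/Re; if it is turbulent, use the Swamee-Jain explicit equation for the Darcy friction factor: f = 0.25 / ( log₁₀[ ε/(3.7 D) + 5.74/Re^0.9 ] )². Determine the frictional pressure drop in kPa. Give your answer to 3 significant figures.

Q = 6.26 m³/h = 6.26/3600 = 0.001739 m³/s.
Cross-sectional area A = πD²/4 = π(0.143)²/4 = 0.01606 m²; mean velocity V = Q/A = 0.001739/0.01606 = 0.1083 m/s.
Reynolds number Re = ρVD/μ = 1000 · 0.1083 · 0.143 / 0.000937 = 1.652e+04.
Re > 4000 → turbulent. Relative roughness ε/D = 3e-06/0.143 = 2.1e-05. Swamee-Jain: f = 0.25/(log₁₀[2.1e-05/3.7 + 5.74/1.652e+04^0.9])² = 0.25/(log₁₀[5.67e-06 + 0.000918])² = 0.25/(-3.035)² = 0.02715.
Total minor-loss coefficient ΣK = 1·1 + 3·9.2 = 28.6.
ΔP = [f·L/D + ΣK]·(ρV²/2) = [0.02715·1780/0.143 + 28.6]·(1000·0.1083²/2) = [337.9 + 28.6]·5.861 = 2148 Pa.
ΔP = 2148 Pa = 2.15 kPa.

ΔP ≈ 2.15 kPa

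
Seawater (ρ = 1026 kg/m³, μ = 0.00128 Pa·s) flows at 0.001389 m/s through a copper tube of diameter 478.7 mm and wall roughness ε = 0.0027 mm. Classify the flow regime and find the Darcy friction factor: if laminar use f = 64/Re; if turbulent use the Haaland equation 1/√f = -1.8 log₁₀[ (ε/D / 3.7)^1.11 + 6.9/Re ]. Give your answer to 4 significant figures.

Re = ρVD/μ = 1026·0.001389·0.4787/0.00128 = 533.
Re < 2300 → laminar, so f = 64/Re = 0.1201 (roughness is irrelevant in laminar flow).

f ≈ 0.1201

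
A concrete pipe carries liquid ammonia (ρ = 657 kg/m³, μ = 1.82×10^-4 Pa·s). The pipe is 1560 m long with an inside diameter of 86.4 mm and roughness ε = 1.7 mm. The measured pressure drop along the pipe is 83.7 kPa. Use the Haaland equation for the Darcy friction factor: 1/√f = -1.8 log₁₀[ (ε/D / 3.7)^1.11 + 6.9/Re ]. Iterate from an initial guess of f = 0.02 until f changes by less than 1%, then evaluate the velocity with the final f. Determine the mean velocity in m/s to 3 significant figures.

V ≈ 0.539 m/s

Rearranging Darcy-Weisbach: V = √(2·ΔP·D/(f·L·ρ)). With ε/D = 0.0017/0.0864 = 0.0197, iterate starting from f = 0.02:
  f = 0.02 → V = √(2·8.37e+04·0.0864/(0.02·1560·657)) = 0.84 m/s; Re = ρVD/μ = 2.62e+05; f → 0.04858
  f = 0.04858 → V = 0.539 m/s; Re = 1.681e+05; f → 0.04866
Converged (Δf/f < 1%). With the final f = 0.04866: V = √(2·8.37e+04·0.0864/(0.04866·1560·657)) = 0.5385 m/s.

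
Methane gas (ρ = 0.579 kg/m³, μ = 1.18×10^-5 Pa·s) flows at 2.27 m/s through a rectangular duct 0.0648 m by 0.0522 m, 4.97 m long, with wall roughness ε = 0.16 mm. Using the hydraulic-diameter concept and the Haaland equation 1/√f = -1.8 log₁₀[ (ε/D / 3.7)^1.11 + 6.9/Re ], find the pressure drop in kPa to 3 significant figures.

ΔP ≈ 0.00487 kPa

Hydraulic diameter D_h = 4A/P = 4·(0.0648·0.0522)/(2·(0.0648+0.0522)) = 0.01353/0.234 = 0.05782 m.
Re = ρVD_h/μ = 0.579·2.27·0.05782/1.18e-05 = 6440.
ε/D_h = 0.00016/0.05782 = 0.00277; Haaland gives 1/√f = -1.8 log₁₀[0.000339+0.00107] = 5.131, so f = 0.03798.
ΔP = f(L/D_h)(ρV²/2) = 0.03798·4.97/0.05782·1.492 = 4.87 Pa.
ΔP = 0.00487 kPa.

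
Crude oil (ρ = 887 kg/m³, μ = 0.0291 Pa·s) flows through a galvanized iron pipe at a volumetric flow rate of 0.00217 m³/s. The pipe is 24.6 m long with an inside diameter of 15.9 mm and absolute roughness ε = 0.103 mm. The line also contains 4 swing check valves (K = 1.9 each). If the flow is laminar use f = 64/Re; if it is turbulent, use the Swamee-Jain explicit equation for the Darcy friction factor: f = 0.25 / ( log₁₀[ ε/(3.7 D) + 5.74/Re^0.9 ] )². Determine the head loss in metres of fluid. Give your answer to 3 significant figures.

h_f ≈ 467 m

Cross-sectional area A = πD²/4 = π(0.0159)²/4 = 0.0001986 m²; mean velocity V = Q/A = 0.00217/0.0001986 = 10.93 m/s.
Reynolds number Re = ρVD/μ = 887 · 10.93 · 0.0159 / 0.0291 = 5297.
Re > 4000 → turbulent. Relative roughness ε/D = 0.000103/0.0159 = 0.00648. Swamee-Jain: f = 0.25/(log₁₀[0.00648/3.7 + 5.74/5297^0.9])² = 0.25/(log₁₀[0.00175 + 0.00255])² = 0.25/(-2.366)² = 0.04466.
Total minor-loss coefficient ΣK = 4·1.9 = 7.6.
ΔP = [f·L/D + ΣK]·(ρV²/2) = [0.04466·24.6/0.0159 + 7.6]·(887·10.93²/2) = [69.1 + 7.6]·5.297e+04 = 4.063e+06 Pa.
Head loss h_f = ΔP/(ρg) = 4.063e+06/(887·9.81) = 467 m.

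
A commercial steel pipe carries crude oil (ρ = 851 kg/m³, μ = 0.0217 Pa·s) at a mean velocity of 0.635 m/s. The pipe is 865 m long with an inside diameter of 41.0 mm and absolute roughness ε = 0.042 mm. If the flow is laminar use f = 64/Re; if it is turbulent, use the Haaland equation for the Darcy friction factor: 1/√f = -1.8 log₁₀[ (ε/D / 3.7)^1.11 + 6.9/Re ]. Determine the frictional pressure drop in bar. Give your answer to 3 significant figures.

Reynolds number Re = ρVD/μ = 851 · 0.635 · 0.041 / 0.0217 = 1021.
Re < 2300 → laminar flow, so f = 64/Re = 64/1021 = 0.06268 (the turbulent correlation is not needed).
Darcy-Weisbach: ΔP = f(L/D)(ρV²/2) = 0.06268·(865/0.041)·(851·0.635²/2) = 0.06268·2.11e+04·171.6 = 2.269e+05 Pa.
ΔP = 2.269e+05 Pa = 2.27 bar.

ΔP ≈ 2.27 bar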